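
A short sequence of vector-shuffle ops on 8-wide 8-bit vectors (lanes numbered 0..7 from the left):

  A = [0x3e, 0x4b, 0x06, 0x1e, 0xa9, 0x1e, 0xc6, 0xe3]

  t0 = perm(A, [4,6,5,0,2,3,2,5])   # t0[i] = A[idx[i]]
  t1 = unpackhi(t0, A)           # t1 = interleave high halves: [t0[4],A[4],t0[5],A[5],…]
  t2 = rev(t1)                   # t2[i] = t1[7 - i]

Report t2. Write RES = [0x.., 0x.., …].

→ t0 |a9|c6|1e|3e|06|1e|06|1e|
→ t1 |06|a9|1e|1e|06|c6|1e|e3|
→ t2 |e3|1e|c6|06|1e|1e|a9|06|

RES = [ 0xe3  0x1e  0xc6  0x06  0x1e  0x1e  0xa9  0x06 ]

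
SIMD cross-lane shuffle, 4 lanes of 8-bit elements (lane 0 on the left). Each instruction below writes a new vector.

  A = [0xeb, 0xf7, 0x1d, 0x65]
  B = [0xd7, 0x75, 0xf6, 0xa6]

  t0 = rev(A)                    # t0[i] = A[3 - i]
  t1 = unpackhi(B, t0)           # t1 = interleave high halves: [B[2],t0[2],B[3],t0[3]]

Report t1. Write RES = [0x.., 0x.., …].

RES = [ 0xf6  0xf7  0xa6  0xeb ]

t0 = [0x65, 0x1d, 0xf7, 0xeb]
t1 = [0xf6, 0xf7, 0xa6, 0xeb]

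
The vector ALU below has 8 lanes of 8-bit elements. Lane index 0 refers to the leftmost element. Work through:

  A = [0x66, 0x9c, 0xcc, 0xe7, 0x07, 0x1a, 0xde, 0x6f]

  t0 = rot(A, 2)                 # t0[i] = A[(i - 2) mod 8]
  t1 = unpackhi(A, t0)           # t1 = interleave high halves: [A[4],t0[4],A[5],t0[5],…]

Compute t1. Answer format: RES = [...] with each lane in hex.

  t0: de 6f 66 9c cc e7 07 1a
  t1: 07 cc 1a e7 de 07 6f 1a

RES = [ 0x07  0xcc  0x1a  0xe7  0xde  0x07  0x6f  0x1a ]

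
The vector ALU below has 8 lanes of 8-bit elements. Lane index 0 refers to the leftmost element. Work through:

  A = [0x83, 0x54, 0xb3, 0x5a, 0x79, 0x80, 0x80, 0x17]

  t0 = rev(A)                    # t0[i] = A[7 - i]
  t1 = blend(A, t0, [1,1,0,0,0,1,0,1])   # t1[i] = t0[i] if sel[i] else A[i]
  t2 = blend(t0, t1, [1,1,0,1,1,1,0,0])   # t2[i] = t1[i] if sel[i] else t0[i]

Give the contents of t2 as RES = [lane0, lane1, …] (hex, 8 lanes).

RES = [0x17, 0x80, 0x80, 0x5a, 0x79, 0xb3, 0x54, 0x83]

t0 = [0x17, 0x80, 0x80, 0x79, 0x5a, 0xb3, 0x54, 0x83]
t1 = [0x17, 0x80, 0xb3, 0x5a, 0x79, 0xb3, 0x80, 0x83]
t2 = [0x17, 0x80, 0x80, 0x5a, 0x79, 0xb3, 0x54, 0x83]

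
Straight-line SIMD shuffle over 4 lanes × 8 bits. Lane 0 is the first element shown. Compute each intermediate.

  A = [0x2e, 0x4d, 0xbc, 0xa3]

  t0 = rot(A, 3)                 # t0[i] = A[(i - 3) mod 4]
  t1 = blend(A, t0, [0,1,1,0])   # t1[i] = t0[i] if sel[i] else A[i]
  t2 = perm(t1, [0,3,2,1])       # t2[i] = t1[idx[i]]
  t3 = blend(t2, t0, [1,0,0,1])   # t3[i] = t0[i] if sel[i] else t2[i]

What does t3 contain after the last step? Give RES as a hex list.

RES = [ 0x4d  0xa3  0xa3  0x2e ]

  t0: 4d bc a3 2e
  t1: 2e bc a3 a3
  t2: 2e a3 a3 bc
  t3: 4d a3 a3 2e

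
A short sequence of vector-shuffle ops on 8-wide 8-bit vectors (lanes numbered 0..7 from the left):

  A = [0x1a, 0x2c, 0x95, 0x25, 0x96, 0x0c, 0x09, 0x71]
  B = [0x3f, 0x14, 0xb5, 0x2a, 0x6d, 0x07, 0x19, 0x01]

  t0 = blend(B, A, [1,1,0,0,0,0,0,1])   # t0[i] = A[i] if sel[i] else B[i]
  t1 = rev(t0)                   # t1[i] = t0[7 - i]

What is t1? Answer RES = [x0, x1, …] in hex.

RES = [0x71, 0x19, 0x07, 0x6d, 0x2a, 0xb5, 0x2c, 0x1a]

t0 = [0x1a, 0x2c, 0xb5, 0x2a, 0x6d, 0x07, 0x19, 0x71]
t1 = [0x71, 0x19, 0x07, 0x6d, 0x2a, 0xb5, 0x2c, 0x1a]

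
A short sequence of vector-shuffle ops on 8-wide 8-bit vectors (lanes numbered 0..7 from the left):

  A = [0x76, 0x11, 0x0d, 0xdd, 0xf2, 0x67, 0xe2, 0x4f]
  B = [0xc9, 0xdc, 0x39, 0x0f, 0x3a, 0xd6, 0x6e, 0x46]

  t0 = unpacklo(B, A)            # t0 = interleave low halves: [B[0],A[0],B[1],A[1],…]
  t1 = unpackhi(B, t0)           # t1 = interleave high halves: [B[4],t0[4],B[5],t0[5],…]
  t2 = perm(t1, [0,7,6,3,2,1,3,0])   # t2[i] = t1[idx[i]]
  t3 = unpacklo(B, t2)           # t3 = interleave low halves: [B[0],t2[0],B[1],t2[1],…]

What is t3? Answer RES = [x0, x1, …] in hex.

RES = [ 0xc9  0x3a  0xdc  0xdd  0x39  0x46  0x0f  0x0d ]

→ t0 |c9|76|dc|11|39|0d|0f|dd|
→ t1 |3a|39|d6|0d|6e|0f|46|dd|
→ t2 |3a|dd|46|0d|d6|39|0d|3a|
→ t3 |c9|3a|dc|dd|39|46|0f|0d|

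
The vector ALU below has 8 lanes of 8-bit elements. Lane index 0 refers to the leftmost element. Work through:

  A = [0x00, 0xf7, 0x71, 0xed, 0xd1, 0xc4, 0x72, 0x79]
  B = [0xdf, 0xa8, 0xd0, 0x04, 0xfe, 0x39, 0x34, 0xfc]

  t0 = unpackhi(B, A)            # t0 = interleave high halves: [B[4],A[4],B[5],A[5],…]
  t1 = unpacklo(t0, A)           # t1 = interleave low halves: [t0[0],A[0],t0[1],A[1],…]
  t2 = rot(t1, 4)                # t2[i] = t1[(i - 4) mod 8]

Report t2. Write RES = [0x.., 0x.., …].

t0 = [0xfe, 0xd1, 0x39, 0xc4, 0x34, 0x72, 0xfc, 0x79]
t1 = [0xfe, 0x00, 0xd1, 0xf7, 0x39, 0x71, 0xc4, 0xed]
t2 = [0x39, 0x71, 0xc4, 0xed, 0xfe, 0x00, 0xd1, 0xf7]

RES = [ 0x39  0x71  0xc4  0xed  0xfe  0x00  0xd1  0xf7 ]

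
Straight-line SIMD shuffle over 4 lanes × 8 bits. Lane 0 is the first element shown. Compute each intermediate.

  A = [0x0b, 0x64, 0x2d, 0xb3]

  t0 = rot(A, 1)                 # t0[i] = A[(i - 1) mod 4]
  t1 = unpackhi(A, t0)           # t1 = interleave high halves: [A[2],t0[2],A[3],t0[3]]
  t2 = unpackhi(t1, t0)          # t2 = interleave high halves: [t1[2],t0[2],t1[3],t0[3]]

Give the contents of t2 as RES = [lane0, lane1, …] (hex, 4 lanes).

t0 = [0xb3, 0x0b, 0x64, 0x2d]
t1 = [0x2d, 0x64, 0xb3, 0x2d]
t2 = [0xb3, 0x64, 0x2d, 0x2d]

RES = [ 0xb3  0x64  0x2d  0x2d ]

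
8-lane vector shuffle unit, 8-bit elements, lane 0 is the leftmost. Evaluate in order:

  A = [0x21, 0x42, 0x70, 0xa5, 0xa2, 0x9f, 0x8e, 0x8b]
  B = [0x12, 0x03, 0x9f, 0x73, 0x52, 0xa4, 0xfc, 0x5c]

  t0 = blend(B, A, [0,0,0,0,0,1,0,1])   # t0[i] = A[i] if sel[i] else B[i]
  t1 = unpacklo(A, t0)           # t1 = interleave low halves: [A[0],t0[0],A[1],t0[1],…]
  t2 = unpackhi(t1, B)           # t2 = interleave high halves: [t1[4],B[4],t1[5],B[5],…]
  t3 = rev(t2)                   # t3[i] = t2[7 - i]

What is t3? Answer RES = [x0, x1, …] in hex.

RES = [0x5c, 0x73, 0xfc, 0xa5, 0xa4, 0x9f, 0x52, 0x70]

  t0: 12 03 9f 73 52 9f fc 8b
  t1: 21 12 42 03 70 9f a5 73
  t2: 70 52 9f a4 a5 fc 73 5c
  t3: 5c 73 fc a5 a4 9f 52 70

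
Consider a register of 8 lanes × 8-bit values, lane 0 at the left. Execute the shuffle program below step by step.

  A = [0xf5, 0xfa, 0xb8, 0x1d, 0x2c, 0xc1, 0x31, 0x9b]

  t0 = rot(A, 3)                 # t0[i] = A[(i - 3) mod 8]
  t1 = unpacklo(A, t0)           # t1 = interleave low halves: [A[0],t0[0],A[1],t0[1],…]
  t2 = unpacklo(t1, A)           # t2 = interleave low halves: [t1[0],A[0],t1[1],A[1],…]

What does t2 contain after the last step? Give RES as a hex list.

RES = [0xf5, 0xf5, 0xc1, 0xfa, 0xfa, 0xb8, 0x31, 0x1d]

t0 = [0xc1, 0x31, 0x9b, 0xf5, 0xfa, 0xb8, 0x1d, 0x2c]
t1 = [0xf5, 0xc1, 0xfa, 0x31, 0xb8, 0x9b, 0x1d, 0xf5]
t2 = [0xf5, 0xf5, 0xc1, 0xfa, 0xfa, 0xb8, 0x31, 0x1d]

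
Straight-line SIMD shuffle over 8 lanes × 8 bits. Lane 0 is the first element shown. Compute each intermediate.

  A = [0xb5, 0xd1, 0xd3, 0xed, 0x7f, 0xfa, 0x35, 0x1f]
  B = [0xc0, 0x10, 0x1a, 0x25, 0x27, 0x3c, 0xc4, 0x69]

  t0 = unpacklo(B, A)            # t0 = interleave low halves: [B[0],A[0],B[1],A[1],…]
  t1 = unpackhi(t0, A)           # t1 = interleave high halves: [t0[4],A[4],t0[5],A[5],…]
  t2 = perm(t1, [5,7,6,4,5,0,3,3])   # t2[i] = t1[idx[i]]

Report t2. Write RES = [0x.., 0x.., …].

t0 = [0xc0, 0xb5, 0x10, 0xd1, 0x1a, 0xd3, 0x25, 0xed]
t1 = [0x1a, 0x7f, 0xd3, 0xfa, 0x25, 0x35, 0xed, 0x1f]
t2 = [0x35, 0x1f, 0xed, 0x25, 0x35, 0x1a, 0xfa, 0xfa]

RES = [0x35, 0x1f, 0xed, 0x25, 0x35, 0x1a, 0xfa, 0xfa]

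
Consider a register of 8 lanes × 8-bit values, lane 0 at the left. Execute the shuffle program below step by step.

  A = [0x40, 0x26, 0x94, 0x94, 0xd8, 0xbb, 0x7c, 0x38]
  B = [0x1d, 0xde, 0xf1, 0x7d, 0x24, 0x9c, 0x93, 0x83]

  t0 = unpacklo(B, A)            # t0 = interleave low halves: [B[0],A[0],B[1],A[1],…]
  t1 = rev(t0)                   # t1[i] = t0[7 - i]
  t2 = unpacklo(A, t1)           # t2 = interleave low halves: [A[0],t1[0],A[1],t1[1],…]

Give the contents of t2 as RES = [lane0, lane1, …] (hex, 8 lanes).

RES = [0x40, 0x94, 0x26, 0x7d, 0x94, 0x94, 0x94, 0xf1]

  t0: 1d 40 de 26 f1 94 7d 94
  t1: 94 7d 94 f1 26 de 40 1d
  t2: 40 94 26 7d 94 94 94 f1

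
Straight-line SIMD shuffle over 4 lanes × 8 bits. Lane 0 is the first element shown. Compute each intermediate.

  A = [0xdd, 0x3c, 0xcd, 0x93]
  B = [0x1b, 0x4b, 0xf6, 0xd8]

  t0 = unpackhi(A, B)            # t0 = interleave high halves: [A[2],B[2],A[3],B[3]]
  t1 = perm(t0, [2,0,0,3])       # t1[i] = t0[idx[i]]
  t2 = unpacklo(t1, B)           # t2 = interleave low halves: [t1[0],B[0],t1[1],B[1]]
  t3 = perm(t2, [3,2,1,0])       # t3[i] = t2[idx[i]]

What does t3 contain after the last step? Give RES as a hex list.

  t0: cd f6 93 d8
  t1: 93 cd cd d8
  t2: 93 1b cd 4b
  t3: 4b cd 1b 93

RES = [0x4b, 0xcd, 0x1b, 0x93]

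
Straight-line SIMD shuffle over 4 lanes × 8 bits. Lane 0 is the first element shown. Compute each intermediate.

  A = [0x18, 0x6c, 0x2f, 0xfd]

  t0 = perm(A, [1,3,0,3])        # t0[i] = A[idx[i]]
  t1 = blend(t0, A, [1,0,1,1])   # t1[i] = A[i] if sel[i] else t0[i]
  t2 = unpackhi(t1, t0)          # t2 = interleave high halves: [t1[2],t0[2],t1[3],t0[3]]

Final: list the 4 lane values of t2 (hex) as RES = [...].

RES = [0x2f, 0x18, 0xfd, 0xfd]

  t0: 6c fd 18 fd
  t1: 18 fd 2f fd
  t2: 2f 18 fd fd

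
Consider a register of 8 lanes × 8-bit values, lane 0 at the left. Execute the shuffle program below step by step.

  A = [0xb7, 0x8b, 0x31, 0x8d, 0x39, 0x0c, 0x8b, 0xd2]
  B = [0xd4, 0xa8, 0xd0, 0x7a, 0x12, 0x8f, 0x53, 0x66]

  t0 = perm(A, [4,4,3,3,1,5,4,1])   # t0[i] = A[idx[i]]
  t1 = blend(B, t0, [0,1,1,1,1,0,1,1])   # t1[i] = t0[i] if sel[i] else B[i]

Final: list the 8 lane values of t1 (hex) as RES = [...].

RES = [ 0xd4  0x39  0x8d  0x8d  0x8b  0x8f  0x39  0x8b ]

→ t0 |39|39|8d|8d|8b|0c|39|8b|
→ t1 |d4|39|8d|8d|8b|8f|39|8b|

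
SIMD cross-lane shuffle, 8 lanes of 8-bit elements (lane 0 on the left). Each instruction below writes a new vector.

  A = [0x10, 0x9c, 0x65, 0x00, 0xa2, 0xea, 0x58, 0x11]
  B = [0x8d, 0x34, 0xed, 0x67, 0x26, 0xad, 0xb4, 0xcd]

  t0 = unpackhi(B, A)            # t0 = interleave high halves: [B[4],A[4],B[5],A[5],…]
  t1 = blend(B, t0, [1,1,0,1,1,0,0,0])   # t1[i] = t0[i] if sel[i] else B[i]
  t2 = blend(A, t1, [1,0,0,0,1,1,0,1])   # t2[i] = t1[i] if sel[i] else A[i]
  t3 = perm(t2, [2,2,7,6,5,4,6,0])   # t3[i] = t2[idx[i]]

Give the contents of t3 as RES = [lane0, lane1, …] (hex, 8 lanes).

→ t0 |26|a2|ad|ea|b4|58|cd|11|
→ t1 |26|a2|ed|ea|b4|ad|b4|cd|
→ t2 |26|9c|65|00|b4|ad|58|cd|
→ t3 |65|65|cd|58|ad|b4|58|26|

RES = [0x65, 0x65, 0xcd, 0x58, 0xad, 0xb4, 0x58, 0x26]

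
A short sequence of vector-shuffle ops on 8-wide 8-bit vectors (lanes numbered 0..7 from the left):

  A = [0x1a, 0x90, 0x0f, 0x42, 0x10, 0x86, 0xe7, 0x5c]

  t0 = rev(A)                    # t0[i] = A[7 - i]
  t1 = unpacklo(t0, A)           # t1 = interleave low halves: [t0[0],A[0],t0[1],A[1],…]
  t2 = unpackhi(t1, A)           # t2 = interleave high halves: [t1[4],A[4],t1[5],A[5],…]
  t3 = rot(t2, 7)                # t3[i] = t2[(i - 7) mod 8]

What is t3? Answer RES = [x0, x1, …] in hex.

RES = [0x10, 0x0f, 0x86, 0x10, 0xe7, 0x42, 0x5c, 0x86]

  t0: 5c e7 86 10 42 0f 90 1a
  t1: 5c 1a e7 90 86 0f 10 42
  t2: 86 10 0f 86 10 e7 42 5c
  t3: 10 0f 86 10 e7 42 5c 86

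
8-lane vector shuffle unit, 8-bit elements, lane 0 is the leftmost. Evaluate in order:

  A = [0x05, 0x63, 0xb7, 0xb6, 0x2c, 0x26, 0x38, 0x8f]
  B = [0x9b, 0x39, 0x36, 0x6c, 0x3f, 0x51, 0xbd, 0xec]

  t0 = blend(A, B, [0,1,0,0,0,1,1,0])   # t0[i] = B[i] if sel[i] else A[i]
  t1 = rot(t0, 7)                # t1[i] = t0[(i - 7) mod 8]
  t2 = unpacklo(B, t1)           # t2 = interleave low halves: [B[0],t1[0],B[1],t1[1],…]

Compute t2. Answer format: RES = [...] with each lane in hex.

  t0: 05 39 b7 b6 2c 51 bd 8f
  t1: 39 b7 b6 2c 51 bd 8f 05
  t2: 9b 39 39 b7 36 b6 6c 2c

RES = [ 0x9b  0x39  0x39  0xb7  0x36  0xb6  0x6c  0x2c ]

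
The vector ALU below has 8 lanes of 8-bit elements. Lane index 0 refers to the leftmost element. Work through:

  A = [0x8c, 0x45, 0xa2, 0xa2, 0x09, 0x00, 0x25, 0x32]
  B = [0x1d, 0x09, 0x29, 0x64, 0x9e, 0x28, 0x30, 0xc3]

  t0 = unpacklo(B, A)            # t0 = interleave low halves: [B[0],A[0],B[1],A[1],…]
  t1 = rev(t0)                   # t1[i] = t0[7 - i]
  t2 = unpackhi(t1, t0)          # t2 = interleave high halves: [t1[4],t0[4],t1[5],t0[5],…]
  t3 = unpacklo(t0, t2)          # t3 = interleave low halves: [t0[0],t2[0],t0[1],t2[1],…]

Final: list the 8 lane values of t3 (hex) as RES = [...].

RES = [ 0x1d  0x45  0x8c  0x29  0x09  0x09  0x45  0xa2 ]

  t0: 1d 8c 09 45 29 a2 64 a2
  t1: a2 64 a2 29 45 09 8c 1d
  t2: 45 29 09 a2 8c 64 1d a2
  t3: 1d 45 8c 29 09 09 45 a2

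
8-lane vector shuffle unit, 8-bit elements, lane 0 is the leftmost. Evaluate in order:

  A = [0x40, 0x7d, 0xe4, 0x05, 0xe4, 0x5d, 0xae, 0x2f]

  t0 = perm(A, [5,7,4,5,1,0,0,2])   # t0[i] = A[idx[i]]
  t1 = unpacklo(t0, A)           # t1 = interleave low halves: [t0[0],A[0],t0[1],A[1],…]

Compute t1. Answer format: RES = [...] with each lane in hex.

t0 = [0x5d, 0x2f, 0xe4, 0x5d, 0x7d, 0x40, 0x40, 0xe4]
t1 = [0x5d, 0x40, 0x2f, 0x7d, 0xe4, 0xe4, 0x5d, 0x05]

RES = [0x5d, 0x40, 0x2f, 0x7d, 0xe4, 0xe4, 0x5d, 0x05]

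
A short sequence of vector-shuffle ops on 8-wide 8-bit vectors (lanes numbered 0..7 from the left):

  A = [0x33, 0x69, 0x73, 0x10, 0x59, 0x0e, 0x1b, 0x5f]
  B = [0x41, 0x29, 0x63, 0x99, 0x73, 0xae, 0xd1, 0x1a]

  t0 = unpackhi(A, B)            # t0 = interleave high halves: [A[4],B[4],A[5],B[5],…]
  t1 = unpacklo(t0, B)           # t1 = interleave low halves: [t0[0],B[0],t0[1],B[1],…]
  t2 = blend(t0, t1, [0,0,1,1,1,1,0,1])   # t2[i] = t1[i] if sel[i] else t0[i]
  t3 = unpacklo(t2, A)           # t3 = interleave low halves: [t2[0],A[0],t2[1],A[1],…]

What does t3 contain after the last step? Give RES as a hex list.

t0 = [0x59, 0x73, 0x0e, 0xae, 0x1b, 0xd1, 0x5f, 0x1a]
t1 = [0x59, 0x41, 0x73, 0x29, 0x0e, 0x63, 0xae, 0x99]
t2 = [0x59, 0x73, 0x73, 0x29, 0x0e, 0x63, 0x5f, 0x99]
t3 = [0x59, 0x33, 0x73, 0x69, 0x73, 0x73, 0x29, 0x10]

RES = [0x59, 0x33, 0x73, 0x69, 0x73, 0x73, 0x29, 0x10]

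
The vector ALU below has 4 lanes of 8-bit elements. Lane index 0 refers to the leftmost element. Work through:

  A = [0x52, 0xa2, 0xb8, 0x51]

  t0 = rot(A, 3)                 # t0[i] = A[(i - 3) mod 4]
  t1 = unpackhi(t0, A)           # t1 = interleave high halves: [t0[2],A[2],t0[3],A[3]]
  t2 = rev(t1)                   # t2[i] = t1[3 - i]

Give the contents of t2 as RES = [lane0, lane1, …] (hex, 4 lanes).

→ t0 |a2|b8|51|52|
→ t1 |51|b8|52|51|
→ t2 |51|52|b8|51|

RES = [0x51, 0x52, 0xb8, 0x51]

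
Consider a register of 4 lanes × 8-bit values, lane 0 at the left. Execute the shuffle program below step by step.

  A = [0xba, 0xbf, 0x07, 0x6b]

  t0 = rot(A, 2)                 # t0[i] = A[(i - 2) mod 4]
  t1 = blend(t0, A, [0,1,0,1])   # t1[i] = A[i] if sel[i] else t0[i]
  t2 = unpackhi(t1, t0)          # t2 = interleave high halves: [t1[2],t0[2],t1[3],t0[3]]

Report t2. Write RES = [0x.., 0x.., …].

t0 = [0x07, 0x6b, 0xba, 0xbf]
t1 = [0x07, 0xbf, 0xba, 0x6b]
t2 = [0xba, 0xba, 0x6b, 0xbf]

RES = [0xba, 0xba, 0x6b, 0xbf]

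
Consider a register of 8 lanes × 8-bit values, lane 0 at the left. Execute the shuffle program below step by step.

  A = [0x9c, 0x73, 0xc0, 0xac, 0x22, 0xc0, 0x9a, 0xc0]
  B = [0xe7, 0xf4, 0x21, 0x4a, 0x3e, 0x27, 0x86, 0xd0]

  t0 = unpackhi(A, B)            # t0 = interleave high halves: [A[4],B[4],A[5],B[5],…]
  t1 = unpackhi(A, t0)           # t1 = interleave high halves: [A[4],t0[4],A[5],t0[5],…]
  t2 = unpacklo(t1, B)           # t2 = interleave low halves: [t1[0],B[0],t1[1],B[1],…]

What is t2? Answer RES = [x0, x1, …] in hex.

RES = [ 0x22  0xe7  0x9a  0xf4  0xc0  0x21  0x86  0x4a ]

  t0: 22 3e c0 27 9a 86 c0 d0
  t1: 22 9a c0 86 9a c0 c0 d0
  t2: 22 e7 9a f4 c0 21 86 4a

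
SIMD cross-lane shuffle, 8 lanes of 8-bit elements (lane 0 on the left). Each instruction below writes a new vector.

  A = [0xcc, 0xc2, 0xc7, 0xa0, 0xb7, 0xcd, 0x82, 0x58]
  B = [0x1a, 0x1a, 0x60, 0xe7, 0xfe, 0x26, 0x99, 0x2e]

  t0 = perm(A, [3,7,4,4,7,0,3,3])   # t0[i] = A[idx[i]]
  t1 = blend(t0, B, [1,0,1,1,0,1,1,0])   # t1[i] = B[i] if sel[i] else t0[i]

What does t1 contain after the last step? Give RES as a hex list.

  t0: a0 58 b7 b7 58 cc a0 a0
  t1: 1a 58 60 e7 58 26 99 a0

RES = [0x1a, 0x58, 0x60, 0xe7, 0x58, 0x26, 0x99, 0xa0]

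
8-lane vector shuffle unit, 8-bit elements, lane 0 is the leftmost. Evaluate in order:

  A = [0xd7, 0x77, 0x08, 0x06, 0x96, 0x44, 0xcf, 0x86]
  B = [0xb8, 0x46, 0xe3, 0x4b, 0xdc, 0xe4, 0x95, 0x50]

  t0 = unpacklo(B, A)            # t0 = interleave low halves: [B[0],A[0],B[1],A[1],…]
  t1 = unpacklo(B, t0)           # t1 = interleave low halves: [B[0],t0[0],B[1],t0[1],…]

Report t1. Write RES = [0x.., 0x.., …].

t0 = [0xb8, 0xd7, 0x46, 0x77, 0xe3, 0x08, 0x4b, 0x06]
t1 = [0xb8, 0xb8, 0x46, 0xd7, 0xe3, 0x46, 0x4b, 0x77]

RES = [0xb8, 0xb8, 0x46, 0xd7, 0xe3, 0x46, 0x4b, 0x77]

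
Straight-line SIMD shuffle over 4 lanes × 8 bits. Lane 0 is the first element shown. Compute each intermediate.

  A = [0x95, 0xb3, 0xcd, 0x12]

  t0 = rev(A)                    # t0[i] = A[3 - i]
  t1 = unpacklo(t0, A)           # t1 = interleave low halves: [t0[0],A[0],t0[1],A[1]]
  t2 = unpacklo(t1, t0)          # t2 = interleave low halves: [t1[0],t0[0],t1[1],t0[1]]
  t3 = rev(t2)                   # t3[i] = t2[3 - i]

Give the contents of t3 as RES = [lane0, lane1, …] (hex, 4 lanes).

t0 = [0x12, 0xcd, 0xb3, 0x95]
t1 = [0x12, 0x95, 0xcd, 0xb3]
t2 = [0x12, 0x12, 0x95, 0xcd]
t3 = [0xcd, 0x95, 0x12, 0x12]

RES = [ 0xcd  0x95  0x12  0x12 ]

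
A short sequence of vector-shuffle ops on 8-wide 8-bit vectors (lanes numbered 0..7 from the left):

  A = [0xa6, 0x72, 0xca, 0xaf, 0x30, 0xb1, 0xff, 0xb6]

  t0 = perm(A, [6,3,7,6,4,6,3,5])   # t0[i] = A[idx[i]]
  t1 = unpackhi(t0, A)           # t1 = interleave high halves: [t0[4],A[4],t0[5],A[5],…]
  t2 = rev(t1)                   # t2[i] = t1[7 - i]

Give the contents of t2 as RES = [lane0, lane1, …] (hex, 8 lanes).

t0 = [0xff, 0xaf, 0xb6, 0xff, 0x30, 0xff, 0xaf, 0xb1]
t1 = [0x30, 0x30, 0xff, 0xb1, 0xaf, 0xff, 0xb1, 0xb6]
t2 = [0xb6, 0xb1, 0xff, 0xaf, 0xb1, 0xff, 0x30, 0x30]

RES = [ 0xb6  0xb1  0xff  0xaf  0xb1  0xff  0x30  0x30 ]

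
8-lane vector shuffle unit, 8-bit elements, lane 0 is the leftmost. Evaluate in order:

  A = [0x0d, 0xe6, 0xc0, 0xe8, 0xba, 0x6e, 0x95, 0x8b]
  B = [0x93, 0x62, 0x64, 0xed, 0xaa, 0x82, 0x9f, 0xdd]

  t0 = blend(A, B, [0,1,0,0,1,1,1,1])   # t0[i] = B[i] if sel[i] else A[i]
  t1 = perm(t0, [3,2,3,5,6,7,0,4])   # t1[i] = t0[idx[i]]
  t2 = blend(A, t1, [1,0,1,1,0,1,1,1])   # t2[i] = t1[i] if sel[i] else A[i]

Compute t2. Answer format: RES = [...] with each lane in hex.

t0 = [0x0d, 0x62, 0xc0, 0xe8, 0xaa, 0x82, 0x9f, 0xdd]
t1 = [0xe8, 0xc0, 0xe8, 0x82, 0x9f, 0xdd, 0x0d, 0xaa]
t2 = [0xe8, 0xe6, 0xe8, 0x82, 0xba, 0xdd, 0x0d, 0xaa]

RES = [ 0xe8  0xe6  0xe8  0x82  0xba  0xdd  0x0d  0xaa ]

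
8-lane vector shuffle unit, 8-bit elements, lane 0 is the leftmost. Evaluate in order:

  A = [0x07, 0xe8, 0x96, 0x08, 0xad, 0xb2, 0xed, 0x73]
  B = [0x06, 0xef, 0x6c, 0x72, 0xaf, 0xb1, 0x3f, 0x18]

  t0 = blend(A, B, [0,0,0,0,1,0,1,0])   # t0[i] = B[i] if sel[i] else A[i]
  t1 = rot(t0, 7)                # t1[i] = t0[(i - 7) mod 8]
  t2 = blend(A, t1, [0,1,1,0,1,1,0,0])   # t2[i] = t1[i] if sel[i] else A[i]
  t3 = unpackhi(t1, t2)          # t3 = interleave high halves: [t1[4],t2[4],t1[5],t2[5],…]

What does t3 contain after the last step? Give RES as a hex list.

RES = [ 0xb2  0xb2  0x3f  0x3f  0x73  0xed  0x07  0x73 ]

  t0: 07 e8 96 08 af b2 3f 73
  t1: e8 96 08 af b2 3f 73 07
  t2: 07 96 08 08 b2 3f ed 73
  t3: b2 b2 3f 3f 73 ed 07 73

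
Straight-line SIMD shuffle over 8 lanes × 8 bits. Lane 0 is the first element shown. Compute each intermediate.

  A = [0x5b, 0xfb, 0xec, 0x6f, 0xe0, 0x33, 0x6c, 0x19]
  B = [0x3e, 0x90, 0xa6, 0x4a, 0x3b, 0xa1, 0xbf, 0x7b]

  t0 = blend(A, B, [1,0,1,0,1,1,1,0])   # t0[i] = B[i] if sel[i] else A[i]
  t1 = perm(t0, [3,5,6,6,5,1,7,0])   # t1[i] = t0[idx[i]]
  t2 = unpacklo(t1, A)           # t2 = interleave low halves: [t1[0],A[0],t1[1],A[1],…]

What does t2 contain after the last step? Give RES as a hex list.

t0 = [0x3e, 0xfb, 0xa6, 0x6f, 0x3b, 0xa1, 0xbf, 0x19]
t1 = [0x6f, 0xa1, 0xbf, 0xbf, 0xa1, 0xfb, 0x19, 0x3e]
t2 = [0x6f, 0x5b, 0xa1, 0xfb, 0xbf, 0xec, 0xbf, 0x6f]

RES = [0x6f, 0x5b, 0xa1, 0xfb, 0xbf, 0xec, 0xbf, 0x6f]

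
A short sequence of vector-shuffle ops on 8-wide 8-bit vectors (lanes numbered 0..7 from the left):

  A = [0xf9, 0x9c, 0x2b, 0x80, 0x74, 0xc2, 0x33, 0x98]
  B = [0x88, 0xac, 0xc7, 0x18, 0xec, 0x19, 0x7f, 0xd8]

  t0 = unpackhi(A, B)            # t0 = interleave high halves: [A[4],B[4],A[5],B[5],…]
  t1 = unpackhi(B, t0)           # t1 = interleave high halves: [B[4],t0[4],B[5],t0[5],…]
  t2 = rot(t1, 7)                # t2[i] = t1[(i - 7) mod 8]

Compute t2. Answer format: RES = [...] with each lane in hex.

t0 = [0x74, 0xec, 0xc2, 0x19, 0x33, 0x7f, 0x98, 0xd8]
t1 = [0xec, 0x33, 0x19, 0x7f, 0x7f, 0x98, 0xd8, 0xd8]
t2 = [0x33, 0x19, 0x7f, 0x7f, 0x98, 0xd8, 0xd8, 0xec]

RES = [0x33, 0x19, 0x7f, 0x7f, 0x98, 0xd8, 0xd8, 0xec]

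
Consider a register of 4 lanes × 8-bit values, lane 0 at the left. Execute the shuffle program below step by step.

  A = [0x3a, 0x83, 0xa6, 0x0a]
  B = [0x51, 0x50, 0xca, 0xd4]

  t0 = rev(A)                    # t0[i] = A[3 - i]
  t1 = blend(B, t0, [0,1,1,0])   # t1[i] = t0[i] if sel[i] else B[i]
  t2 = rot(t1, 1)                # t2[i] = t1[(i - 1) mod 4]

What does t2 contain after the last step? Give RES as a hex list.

  t0: 0a a6 83 3a
  t1: 51 a6 83 d4
  t2: d4 51 a6 83

RES = [ 0xd4  0x51  0xa6  0x83 ]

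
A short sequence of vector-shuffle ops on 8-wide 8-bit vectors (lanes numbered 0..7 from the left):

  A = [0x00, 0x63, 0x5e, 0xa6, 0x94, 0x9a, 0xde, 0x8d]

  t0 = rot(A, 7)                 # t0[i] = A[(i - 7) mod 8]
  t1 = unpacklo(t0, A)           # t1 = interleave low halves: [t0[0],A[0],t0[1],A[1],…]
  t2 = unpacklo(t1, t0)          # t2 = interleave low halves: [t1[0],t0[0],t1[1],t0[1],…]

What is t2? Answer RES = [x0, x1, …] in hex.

→ t0 |63|5e|a6|94|9a|de|8d|00|
→ t1 |63|00|5e|63|a6|5e|94|a6|
→ t2 |63|63|00|5e|5e|a6|63|94|

RES = [ 0x63  0x63  0x00  0x5e  0x5e  0xa6  0x63  0x94 ]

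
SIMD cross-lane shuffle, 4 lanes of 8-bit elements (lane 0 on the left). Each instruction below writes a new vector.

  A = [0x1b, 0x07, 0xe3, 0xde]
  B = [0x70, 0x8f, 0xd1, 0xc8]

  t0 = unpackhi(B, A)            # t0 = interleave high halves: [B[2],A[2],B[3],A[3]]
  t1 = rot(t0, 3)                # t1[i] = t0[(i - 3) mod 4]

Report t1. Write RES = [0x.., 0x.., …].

  t0: d1 e3 c8 de
  t1: e3 c8 de d1

RES = [ 0xe3  0xc8  0xde  0xd1 ]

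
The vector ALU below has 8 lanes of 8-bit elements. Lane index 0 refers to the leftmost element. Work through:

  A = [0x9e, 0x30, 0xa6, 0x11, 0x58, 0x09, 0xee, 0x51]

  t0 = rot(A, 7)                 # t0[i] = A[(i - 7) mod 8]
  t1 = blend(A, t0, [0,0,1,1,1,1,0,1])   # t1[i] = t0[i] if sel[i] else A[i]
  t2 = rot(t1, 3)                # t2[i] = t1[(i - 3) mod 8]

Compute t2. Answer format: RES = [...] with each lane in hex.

t0 = [0x30, 0xa6, 0x11, 0x58, 0x09, 0xee, 0x51, 0x9e]
t1 = [0x9e, 0x30, 0x11, 0x58, 0x09, 0xee, 0xee, 0x9e]
t2 = [0xee, 0xee, 0x9e, 0x9e, 0x30, 0x11, 0x58, 0x09]

RES = [ 0xee  0xee  0x9e  0x9e  0x30  0x11  0x58  0x09 ]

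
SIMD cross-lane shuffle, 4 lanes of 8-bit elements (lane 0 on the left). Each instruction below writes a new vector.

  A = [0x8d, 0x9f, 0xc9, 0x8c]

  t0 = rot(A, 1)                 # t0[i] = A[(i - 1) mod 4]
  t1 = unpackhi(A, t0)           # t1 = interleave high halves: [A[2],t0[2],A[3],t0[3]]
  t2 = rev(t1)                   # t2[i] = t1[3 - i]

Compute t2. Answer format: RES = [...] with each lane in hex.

RES = [0xc9, 0x8c, 0x9f, 0xc9]

→ t0 |8c|8d|9f|c9|
→ t1 |c9|9f|8c|c9|
→ t2 |c9|8c|9f|c9|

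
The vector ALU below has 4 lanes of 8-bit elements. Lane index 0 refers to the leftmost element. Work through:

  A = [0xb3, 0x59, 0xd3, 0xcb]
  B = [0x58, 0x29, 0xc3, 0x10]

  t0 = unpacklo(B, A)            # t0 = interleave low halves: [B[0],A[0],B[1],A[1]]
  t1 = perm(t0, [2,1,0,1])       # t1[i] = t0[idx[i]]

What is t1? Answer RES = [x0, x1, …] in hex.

t0 = [0x58, 0xb3, 0x29, 0x59]
t1 = [0x29, 0xb3, 0x58, 0xb3]

RES = [0x29, 0xb3, 0x58, 0xb3]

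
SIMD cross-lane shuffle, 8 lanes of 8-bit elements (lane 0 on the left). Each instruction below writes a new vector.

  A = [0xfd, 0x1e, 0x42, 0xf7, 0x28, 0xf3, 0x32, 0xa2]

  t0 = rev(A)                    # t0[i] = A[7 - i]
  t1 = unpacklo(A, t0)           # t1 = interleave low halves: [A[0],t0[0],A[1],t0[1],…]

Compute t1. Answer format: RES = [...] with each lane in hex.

→ t0 |a2|32|f3|28|f7|42|1e|fd|
→ t1 |fd|a2|1e|32|42|f3|f7|28|

RES = [ 0xfd  0xa2  0x1e  0x32  0x42  0xf3  0xf7  0x28 ]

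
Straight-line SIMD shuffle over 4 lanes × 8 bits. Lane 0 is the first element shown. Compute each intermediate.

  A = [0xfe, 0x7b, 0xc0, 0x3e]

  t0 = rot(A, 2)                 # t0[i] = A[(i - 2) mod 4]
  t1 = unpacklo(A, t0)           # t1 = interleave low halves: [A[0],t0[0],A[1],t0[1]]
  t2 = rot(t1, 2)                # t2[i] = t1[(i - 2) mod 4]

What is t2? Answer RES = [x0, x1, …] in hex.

→ t0 |c0|3e|fe|7b|
→ t1 |fe|c0|7b|3e|
→ t2 |7b|3e|fe|c0|

RES = [0x7b, 0x3e, 0xfe, 0xc0]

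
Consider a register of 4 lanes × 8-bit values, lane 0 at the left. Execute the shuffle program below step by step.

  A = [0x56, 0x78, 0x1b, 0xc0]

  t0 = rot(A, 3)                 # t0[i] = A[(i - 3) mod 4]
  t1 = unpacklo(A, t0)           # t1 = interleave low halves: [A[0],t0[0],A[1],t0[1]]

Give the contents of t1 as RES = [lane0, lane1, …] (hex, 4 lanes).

RES = [ 0x56  0x78  0x78  0x1b ]

  t0: 78 1b c0 56
  t1: 56 78 78 1b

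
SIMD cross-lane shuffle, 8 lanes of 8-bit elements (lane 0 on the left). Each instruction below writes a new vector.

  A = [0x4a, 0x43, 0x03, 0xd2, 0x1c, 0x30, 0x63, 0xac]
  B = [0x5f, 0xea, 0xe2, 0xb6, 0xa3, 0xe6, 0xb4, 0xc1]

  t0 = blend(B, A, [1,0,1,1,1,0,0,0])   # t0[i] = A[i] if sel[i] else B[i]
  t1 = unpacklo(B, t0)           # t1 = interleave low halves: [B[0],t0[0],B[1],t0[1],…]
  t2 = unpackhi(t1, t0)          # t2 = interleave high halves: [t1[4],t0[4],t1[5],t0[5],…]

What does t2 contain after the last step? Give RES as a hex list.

RES = [0xe2, 0x1c, 0x03, 0xe6, 0xb6, 0xb4, 0xd2, 0xc1]

t0 = [0x4a, 0xea, 0x03, 0xd2, 0x1c, 0xe6, 0xb4, 0xc1]
t1 = [0x5f, 0x4a, 0xea, 0xea, 0xe2, 0x03, 0xb6, 0xd2]
t2 = [0xe2, 0x1c, 0x03, 0xe6, 0xb6, 0xb4, 0xd2, 0xc1]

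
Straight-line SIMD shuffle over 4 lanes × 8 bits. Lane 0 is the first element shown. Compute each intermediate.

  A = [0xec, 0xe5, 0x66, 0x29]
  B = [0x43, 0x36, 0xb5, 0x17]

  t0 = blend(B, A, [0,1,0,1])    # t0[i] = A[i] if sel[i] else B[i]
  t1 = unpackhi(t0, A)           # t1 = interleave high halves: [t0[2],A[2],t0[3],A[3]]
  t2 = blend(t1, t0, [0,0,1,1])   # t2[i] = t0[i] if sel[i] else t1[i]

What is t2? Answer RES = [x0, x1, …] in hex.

RES = [0xb5, 0x66, 0xb5, 0x29]

→ t0 |43|e5|b5|29|
→ t1 |b5|66|29|29|
→ t2 |b5|66|b5|29|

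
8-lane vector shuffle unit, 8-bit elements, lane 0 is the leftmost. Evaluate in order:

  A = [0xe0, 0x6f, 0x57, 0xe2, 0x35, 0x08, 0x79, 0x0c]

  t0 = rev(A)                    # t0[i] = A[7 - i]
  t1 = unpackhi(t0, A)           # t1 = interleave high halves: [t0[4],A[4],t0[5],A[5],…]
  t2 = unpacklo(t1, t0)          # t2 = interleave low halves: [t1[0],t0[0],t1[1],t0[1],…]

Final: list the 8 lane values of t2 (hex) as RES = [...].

RES = [0xe2, 0x0c, 0x35, 0x79, 0x57, 0x08, 0x08, 0x35]

→ t0 |0c|79|08|35|e2|57|6f|e0|
→ t1 |e2|35|57|08|6f|79|e0|0c|
→ t2 |e2|0c|35|79|57|08|08|35|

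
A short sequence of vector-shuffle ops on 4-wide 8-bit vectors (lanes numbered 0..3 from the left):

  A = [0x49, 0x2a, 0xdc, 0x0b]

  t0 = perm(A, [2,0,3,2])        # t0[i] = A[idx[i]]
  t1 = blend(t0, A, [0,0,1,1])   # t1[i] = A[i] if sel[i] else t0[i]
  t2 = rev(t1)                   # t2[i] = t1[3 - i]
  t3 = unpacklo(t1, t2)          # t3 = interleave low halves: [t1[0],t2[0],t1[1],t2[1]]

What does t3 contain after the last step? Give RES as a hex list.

t0 = [0xdc, 0x49, 0x0b, 0xdc]
t1 = [0xdc, 0x49, 0xdc, 0x0b]
t2 = [0x0b, 0xdc, 0x49, 0xdc]
t3 = [0xdc, 0x0b, 0x49, 0xdc]

RES = [0xdc, 0x0b, 0x49, 0xdc]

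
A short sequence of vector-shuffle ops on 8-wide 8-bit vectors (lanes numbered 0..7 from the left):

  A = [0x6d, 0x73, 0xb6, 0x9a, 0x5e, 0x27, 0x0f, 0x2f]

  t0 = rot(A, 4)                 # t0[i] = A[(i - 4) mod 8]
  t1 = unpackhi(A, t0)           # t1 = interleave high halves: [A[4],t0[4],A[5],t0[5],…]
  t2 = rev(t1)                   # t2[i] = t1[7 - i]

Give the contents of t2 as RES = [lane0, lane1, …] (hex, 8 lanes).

t0 = [0x5e, 0x27, 0x0f, 0x2f, 0x6d, 0x73, 0xb6, 0x9a]
t1 = [0x5e, 0x6d, 0x27, 0x73, 0x0f, 0xb6, 0x2f, 0x9a]
t2 = [0x9a, 0x2f, 0xb6, 0x0f, 0x73, 0x27, 0x6d, 0x5e]

RES = [0x9a, 0x2f, 0xb6, 0x0f, 0x73, 0x27, 0x6d, 0x5e]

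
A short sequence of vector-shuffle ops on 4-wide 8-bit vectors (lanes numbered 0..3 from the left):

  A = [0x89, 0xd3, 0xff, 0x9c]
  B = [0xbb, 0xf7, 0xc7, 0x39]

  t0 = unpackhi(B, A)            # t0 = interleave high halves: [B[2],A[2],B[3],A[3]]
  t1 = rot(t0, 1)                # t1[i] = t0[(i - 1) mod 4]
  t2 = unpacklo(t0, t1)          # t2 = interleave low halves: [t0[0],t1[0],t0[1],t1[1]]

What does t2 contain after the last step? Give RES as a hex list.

RES = [0xc7, 0x9c, 0xff, 0xc7]

t0 = [0xc7, 0xff, 0x39, 0x9c]
t1 = [0x9c, 0xc7, 0xff, 0x39]
t2 = [0xc7, 0x9c, 0xff, 0xc7]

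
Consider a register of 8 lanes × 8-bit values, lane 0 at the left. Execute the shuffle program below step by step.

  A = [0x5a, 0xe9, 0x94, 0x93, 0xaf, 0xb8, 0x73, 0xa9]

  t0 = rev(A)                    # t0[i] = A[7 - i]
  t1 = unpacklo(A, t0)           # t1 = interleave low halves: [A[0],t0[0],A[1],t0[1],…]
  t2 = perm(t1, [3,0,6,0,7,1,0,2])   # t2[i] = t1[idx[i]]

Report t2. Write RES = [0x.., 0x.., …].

RES = [0x73, 0x5a, 0x93, 0x5a, 0xaf, 0xa9, 0x5a, 0xe9]

  t0: a9 73 b8 af 93 94 e9 5a
  t1: 5a a9 e9 73 94 b8 93 af
  t2: 73 5a 93 5a af a9 5a e9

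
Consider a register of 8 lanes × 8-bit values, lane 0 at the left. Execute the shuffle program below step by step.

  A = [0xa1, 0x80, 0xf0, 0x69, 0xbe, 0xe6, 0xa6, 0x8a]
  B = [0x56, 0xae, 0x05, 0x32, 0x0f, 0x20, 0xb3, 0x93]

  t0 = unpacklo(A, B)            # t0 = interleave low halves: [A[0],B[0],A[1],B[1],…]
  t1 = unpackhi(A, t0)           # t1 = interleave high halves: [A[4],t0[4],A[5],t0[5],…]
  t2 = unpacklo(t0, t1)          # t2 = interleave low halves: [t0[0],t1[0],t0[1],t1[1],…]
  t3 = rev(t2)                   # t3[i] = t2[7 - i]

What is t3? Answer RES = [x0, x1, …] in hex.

  t0: a1 56 80 ae f0 05 69 32
  t1: be f0 e6 05 a6 69 8a 32
  t2: a1 be 56 f0 80 e6 ae 05
  t3: 05 ae e6 80 f0 56 be a1

RES = [0x05, 0xae, 0xe6, 0x80, 0xf0, 0x56, 0xbe, 0xa1]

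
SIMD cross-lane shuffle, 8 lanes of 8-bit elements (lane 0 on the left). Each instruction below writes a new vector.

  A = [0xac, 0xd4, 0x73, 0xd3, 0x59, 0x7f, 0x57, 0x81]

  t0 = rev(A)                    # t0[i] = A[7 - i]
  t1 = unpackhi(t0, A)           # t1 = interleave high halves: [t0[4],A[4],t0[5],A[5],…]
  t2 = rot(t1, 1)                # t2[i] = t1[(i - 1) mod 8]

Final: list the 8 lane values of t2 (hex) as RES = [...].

  t0: 81 57 7f 59 d3 73 d4 ac
  t1: d3 59 73 7f d4 57 ac 81
  t2: 81 d3 59 73 7f d4 57 ac

RES = [ 0x81  0xd3  0x59  0x73  0x7f  0xd4  0x57  0xac ]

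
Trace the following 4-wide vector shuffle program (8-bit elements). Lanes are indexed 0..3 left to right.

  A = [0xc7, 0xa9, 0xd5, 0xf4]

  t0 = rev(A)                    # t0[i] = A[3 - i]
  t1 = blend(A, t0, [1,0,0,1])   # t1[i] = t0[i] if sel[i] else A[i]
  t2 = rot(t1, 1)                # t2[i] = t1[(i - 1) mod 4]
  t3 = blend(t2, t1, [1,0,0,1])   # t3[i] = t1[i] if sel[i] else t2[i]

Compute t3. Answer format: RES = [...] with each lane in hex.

  t0: f4 d5 a9 c7
  t1: f4 a9 d5 c7
  t2: c7 f4 a9 d5
  t3: f4 f4 a9 c7

RES = [ 0xf4  0xf4  0xa9  0xc7 ]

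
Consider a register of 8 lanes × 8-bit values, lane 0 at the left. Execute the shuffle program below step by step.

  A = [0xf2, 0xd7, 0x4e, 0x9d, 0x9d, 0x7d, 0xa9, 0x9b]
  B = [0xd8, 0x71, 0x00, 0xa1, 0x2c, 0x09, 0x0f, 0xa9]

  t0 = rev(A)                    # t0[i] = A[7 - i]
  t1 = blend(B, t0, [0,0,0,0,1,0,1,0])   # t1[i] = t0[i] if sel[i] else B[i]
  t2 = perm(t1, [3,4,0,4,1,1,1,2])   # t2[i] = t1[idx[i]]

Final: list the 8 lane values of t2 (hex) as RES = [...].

RES = [ 0xa1  0x9d  0xd8  0x9d  0x71  0x71  0x71  0x00 ]

  t0: 9b a9 7d 9d 9d 4e d7 f2
  t1: d8 71 00 a1 9d 09 d7 a9
  t2: a1 9d d8 9d 71 71 71 00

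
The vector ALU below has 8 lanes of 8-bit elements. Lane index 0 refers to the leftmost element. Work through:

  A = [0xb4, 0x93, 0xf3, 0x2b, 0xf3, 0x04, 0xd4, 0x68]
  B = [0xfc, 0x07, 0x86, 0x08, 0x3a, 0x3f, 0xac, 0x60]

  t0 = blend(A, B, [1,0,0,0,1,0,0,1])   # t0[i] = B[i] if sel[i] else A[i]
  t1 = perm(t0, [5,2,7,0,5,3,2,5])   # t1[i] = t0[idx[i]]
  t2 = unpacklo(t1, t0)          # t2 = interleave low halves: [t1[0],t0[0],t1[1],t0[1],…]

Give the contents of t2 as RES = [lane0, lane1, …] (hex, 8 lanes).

t0 = [0xfc, 0x93, 0xf3, 0x2b, 0x3a, 0x04, 0xd4, 0x60]
t1 = [0x04, 0xf3, 0x60, 0xfc, 0x04, 0x2b, 0xf3, 0x04]
t2 = [0x04, 0xfc, 0xf3, 0x93, 0x60, 0xf3, 0xfc, 0x2b]

RES = [ 0x04  0xfc  0xf3  0x93  0x60  0xf3  0xfc  0x2b ]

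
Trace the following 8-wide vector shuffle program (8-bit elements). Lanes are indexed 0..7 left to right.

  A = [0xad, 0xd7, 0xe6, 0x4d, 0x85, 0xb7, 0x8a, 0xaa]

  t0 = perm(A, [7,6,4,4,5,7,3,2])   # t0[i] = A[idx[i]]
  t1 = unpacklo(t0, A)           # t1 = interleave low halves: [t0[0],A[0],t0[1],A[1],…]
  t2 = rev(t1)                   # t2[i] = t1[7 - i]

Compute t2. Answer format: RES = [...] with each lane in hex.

RES = [ 0x4d  0x85  0xe6  0x85  0xd7  0x8a  0xad  0xaa ]

→ t0 |aa|8a|85|85|b7|aa|4d|e6|
→ t1 |aa|ad|8a|d7|85|e6|85|4d|
→ t2 |4d|85|e6|85|d7|8a|ad|aa|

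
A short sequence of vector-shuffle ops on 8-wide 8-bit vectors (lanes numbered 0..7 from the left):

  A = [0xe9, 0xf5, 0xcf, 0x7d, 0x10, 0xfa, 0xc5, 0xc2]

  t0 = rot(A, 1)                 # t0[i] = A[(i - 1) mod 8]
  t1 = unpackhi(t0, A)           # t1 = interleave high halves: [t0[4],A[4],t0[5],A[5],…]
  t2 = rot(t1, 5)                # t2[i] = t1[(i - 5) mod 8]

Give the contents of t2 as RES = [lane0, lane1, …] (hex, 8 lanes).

RES = [0xfa, 0xfa, 0xc5, 0xc5, 0xc2, 0x7d, 0x10, 0x10]

t0 = [0xc2, 0xe9, 0xf5, 0xcf, 0x7d, 0x10, 0xfa, 0xc5]
t1 = [0x7d, 0x10, 0x10, 0xfa, 0xfa, 0xc5, 0xc5, 0xc2]
t2 = [0xfa, 0xfa, 0xc5, 0xc5, 0xc2, 0x7d, 0x10, 0x10]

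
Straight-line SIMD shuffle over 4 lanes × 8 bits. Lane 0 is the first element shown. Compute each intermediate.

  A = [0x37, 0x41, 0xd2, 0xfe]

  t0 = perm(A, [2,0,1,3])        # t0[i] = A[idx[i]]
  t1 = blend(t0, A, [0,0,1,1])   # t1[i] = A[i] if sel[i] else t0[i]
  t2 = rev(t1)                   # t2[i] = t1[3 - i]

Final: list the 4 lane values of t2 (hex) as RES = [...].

→ t0 |d2|37|41|fe|
→ t1 |d2|37|d2|fe|
→ t2 |fe|d2|37|d2|

RES = [ 0xfe  0xd2  0x37  0xd2 ]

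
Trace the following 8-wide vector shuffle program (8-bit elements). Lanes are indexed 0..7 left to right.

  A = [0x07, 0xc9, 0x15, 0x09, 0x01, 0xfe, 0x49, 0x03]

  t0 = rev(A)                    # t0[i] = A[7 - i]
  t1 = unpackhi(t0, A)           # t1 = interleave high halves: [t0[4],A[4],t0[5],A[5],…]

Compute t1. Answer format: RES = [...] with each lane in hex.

RES = [0x09, 0x01, 0x15, 0xfe, 0xc9, 0x49, 0x07, 0x03]

t0 = [0x03, 0x49, 0xfe, 0x01, 0x09, 0x15, 0xc9, 0x07]
t1 = [0x09, 0x01, 0x15, 0xfe, 0xc9, 0x49, 0x07, 0x03]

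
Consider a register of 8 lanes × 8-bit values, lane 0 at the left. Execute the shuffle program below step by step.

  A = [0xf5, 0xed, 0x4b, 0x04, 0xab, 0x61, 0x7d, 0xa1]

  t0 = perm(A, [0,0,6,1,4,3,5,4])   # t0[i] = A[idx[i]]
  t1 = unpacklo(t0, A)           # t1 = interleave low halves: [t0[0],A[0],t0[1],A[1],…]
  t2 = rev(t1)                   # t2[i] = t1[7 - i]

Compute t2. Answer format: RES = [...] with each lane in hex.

t0 = [0xf5, 0xf5, 0x7d, 0xed, 0xab, 0x04, 0x61, 0xab]
t1 = [0xf5, 0xf5, 0xf5, 0xed, 0x7d, 0x4b, 0xed, 0x04]
t2 = [0x04, 0xed, 0x4b, 0x7d, 0xed, 0xf5, 0xf5, 0xf5]

RES = [ 0x04  0xed  0x4b  0x7d  0xed  0xf5  0xf5  0xf5 ]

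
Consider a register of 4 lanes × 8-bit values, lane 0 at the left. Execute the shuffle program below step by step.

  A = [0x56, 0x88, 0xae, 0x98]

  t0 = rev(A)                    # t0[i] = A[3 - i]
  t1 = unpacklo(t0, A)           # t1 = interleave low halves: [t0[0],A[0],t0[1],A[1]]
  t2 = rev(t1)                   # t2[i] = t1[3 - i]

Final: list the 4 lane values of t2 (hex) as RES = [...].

t0 = [0x98, 0xae, 0x88, 0x56]
t1 = [0x98, 0x56, 0xae, 0x88]
t2 = [0x88, 0xae, 0x56, 0x98]

RES = [ 0x88  0xae  0x56  0x98 ]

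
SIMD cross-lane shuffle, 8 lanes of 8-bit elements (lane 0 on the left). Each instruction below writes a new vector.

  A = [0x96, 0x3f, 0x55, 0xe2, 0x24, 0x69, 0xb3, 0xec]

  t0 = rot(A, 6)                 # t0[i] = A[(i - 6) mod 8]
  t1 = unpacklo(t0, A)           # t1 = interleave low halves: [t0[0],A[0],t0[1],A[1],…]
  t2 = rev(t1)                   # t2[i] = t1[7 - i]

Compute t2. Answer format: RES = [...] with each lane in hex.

RES = [ 0xe2  0x69  0x55  0x24  0x3f  0xe2  0x96  0x55 ]

→ t0 |55|e2|24|69|b3|ec|96|3f|
→ t1 |55|96|e2|3f|24|55|69|e2|
→ t2 |e2|69|55|24|3f|e2|96|55|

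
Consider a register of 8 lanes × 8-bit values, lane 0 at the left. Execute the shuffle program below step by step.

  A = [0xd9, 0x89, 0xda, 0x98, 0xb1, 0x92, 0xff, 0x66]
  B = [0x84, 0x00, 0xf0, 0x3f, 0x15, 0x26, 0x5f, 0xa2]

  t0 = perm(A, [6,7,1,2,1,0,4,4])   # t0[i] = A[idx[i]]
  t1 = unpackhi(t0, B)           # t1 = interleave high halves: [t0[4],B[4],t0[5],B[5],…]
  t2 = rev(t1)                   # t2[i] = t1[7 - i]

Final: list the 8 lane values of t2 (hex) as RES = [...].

RES = [0xa2, 0xb1, 0x5f, 0xb1, 0x26, 0xd9, 0x15, 0x89]

  t0: ff 66 89 da 89 d9 b1 b1
  t1: 89 15 d9 26 b1 5f b1 a2
  t2: a2 b1 5f b1 26 d9 15 89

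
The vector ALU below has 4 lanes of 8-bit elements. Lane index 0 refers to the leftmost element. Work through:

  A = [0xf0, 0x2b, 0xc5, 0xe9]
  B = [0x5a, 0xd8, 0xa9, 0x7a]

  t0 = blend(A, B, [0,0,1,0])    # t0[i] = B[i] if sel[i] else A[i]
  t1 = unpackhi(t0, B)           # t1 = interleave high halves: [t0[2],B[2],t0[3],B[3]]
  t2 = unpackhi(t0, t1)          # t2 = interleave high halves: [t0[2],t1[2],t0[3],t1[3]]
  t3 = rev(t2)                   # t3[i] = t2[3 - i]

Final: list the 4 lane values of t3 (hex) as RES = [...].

RES = [ 0x7a  0xe9  0xe9  0xa9 ]

t0 = [0xf0, 0x2b, 0xa9, 0xe9]
t1 = [0xa9, 0xa9, 0xe9, 0x7a]
t2 = [0xa9, 0xe9, 0xe9, 0x7a]
t3 = [0x7a, 0xe9, 0xe9, 0xa9]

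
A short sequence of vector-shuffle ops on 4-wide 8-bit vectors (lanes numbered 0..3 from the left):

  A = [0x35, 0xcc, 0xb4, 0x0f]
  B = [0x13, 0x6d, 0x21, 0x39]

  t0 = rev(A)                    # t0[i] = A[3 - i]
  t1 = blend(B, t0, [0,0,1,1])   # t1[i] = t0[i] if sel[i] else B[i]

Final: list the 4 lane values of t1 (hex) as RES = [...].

RES = [ 0x13  0x6d  0xcc  0x35 ]

  t0: 0f b4 cc 35
  t1: 13 6d cc 35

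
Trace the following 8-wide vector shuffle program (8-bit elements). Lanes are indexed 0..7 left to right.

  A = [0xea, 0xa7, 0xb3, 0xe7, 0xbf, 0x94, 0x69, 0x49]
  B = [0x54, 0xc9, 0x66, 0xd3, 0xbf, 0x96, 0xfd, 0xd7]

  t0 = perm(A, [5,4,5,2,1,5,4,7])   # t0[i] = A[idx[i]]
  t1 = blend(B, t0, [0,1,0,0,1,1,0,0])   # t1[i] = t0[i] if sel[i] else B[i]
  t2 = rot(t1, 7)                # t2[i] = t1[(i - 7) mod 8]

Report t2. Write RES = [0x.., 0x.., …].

t0 = [0x94, 0xbf, 0x94, 0xb3, 0xa7, 0x94, 0xbf, 0x49]
t1 = [0x54, 0xbf, 0x66, 0xd3, 0xa7, 0x94, 0xfd, 0xd7]
t2 = [0xbf, 0x66, 0xd3, 0xa7, 0x94, 0xfd, 0xd7, 0x54]

RES = [ 0xbf  0x66  0xd3  0xa7  0x94  0xfd  0xd7  0x54 ]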